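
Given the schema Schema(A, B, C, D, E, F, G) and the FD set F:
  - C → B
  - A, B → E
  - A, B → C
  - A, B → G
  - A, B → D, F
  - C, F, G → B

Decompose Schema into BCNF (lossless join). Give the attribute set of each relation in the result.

Candidate keys of the original relation: {A, B}, {A, C}.
In {A, B, C, D, E, F, G}, {C} is not a superkey ({C}⁺ restricted to this set is {B, C}), so split on C → B into {B, C} and {A, C, D, E, F, G}.
{B, C} is in BCNF.
{A, C, D, E, F, G} is in BCNF.

{A, C, D, E, F, G}; {B, C}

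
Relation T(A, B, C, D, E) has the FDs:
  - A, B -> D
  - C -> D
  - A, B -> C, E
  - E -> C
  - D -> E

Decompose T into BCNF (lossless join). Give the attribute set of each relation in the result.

{A, B, C}; {C, D, E}

Candidate key of the original relation: {A, B}.
{A, B, C, D, E}: {C} determines {C, D, E} here but is not a superkey — split on C -> D, E, giving {C, D, E} and {A, B, C}.
{C, D, E} is in BCNF.
{A, B, C} is in BCNF.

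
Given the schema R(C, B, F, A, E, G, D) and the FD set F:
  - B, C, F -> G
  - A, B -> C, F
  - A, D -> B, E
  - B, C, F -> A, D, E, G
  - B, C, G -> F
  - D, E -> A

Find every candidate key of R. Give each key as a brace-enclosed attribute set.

{A, B} is a candidate key since {A, B}⁺ = {A, B, C, D, E, F, G} covers every attribute.
{A, D} is a candidate key since {A, D}⁺ = {A, B, C, D, E, F, G} covers every attribute.
{D, E} is a candidate key since {D, E}⁺ = {A, B, C, D, E, F, G} covers every attribute.
{B, C, F} is a candidate key since {B, C, F}⁺ = {A, B, C, D, E, F, G} covers every attribute.
{B, C, G} is a candidate key since {B, C, G}⁺ = {A, B, C, D, E, F, G} covers every attribute.
Any other superkey properly contains one of these, so there are no further candidate keys.

{A, B}, {A, D}, {B, C, F}, {B, C, G}, {D, E}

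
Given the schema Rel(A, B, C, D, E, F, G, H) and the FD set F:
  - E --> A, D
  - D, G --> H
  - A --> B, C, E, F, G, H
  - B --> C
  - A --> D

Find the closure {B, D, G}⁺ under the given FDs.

Start with {B, D, G}.
D, G --> H applies; add {H} → now {B, D, G, H}.
B --> C applies; add {C} → now {B, C, D, G, H}.
No further FD applies.

{B, C, D, G, H}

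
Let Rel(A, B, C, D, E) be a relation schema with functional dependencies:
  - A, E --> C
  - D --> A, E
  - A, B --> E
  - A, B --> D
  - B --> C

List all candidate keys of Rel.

No FD produces {B}, so it must be in every candidate key.
{A, B}⁺ = {A, B, C, D, E}, which is every attribute, so {A, B} is a candidate key.
{B, D}⁺ = {A, B, C, D, E}, which is every attribute, so {B, D} is a candidate key.
No proper subset of any of these is a key, and no other minimal superkey exists.

{A, B}, {B, D}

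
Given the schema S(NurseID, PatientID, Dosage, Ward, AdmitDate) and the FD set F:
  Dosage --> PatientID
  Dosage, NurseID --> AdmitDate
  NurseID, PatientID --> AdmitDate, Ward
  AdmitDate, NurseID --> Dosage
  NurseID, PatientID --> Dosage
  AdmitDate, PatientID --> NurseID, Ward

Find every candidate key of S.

{AdmitDate, Dosage}⁺ = {AdmitDate, Dosage, NurseID, PatientID, Ward} — all of the relation — so {AdmitDate, Dosage} is a candidate key.
{AdmitDate, NurseID}⁺ = {AdmitDate, Dosage, NurseID, PatientID, Ward} — all of the relation — so {AdmitDate, NurseID} is a candidate key.
{AdmitDate, PatientID}⁺ = {AdmitDate, Dosage, NurseID, PatientID, Ward} — all of the relation — so {AdmitDate, PatientID} is a candidate key.
{Dosage, NurseID}⁺ = {AdmitDate, Dosage, NurseID, PatientID, Ward} — all of the relation — so {Dosage, NurseID} is a candidate key.
{NurseID, PatientID}⁺ = {AdmitDate, Dosage, NurseID, PatientID, Ward} — all of the relation — so {NurseID, PatientID} is a candidate key.
No proper subset of any of these is a key, and no other minimal superkey exists.

{AdmitDate, Dosage}, {AdmitDate, NurseID}, {AdmitDate, PatientID}, {Dosage, NurseID}, {NurseID, PatientID}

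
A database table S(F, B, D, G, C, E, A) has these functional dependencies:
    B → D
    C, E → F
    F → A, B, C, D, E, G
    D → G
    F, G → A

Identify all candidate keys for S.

{C, E}, {F}

{F}⁺ = {A, B, C, D, E, F, G} — all of the relation — so {F} is a candidate key.
{C, E}⁺ = {A, B, C, D, E, F, G} — all of the relation — so {C, E} is a candidate key.
No proper subset of any of these is a key, and no other minimal superkey exists.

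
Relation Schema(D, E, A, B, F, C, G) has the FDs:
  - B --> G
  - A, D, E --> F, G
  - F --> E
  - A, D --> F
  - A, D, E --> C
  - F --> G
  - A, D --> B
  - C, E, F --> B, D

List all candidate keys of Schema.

No FD produces {A}, so it must be in every candidate key.
{A, D}⁺ = {A, B, C, D, E, F, G}, which is every attribute, so {A, D} is a candidate key.
{A, C, F}⁺ = {A, B, C, D, E, F, G}, which is every attribute, so {A, C, F} is a candidate key.
These are minimal and exhaustive — every other superkey contains one of them.

{A, C, F}, {A, D}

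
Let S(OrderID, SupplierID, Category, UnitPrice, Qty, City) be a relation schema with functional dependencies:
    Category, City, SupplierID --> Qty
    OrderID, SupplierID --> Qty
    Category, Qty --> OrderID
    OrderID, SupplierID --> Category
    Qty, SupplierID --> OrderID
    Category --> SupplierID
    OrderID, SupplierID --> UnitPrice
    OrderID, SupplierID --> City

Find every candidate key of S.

{Category, City}, {Category, OrderID}, {Category, Qty}, {OrderID, SupplierID}, {Qty, SupplierID}

{Category, City} is a candidate key since {Category, City}⁺ = {Category, City, OrderID, Qty, SupplierID, UnitPrice} covers every attribute.
{Category, OrderID} is a candidate key since {Category, OrderID}⁺ = {Category, City, OrderID, Qty, SupplierID, UnitPrice} covers every attribute.
{Category, Qty} is a candidate key since {Category, Qty}⁺ = {Category, City, OrderID, Qty, SupplierID, UnitPrice} covers every attribute.
{OrderID, SupplierID} is a candidate key since {OrderID, SupplierID}⁺ = {Category, City, OrderID, Qty, SupplierID, UnitPrice} covers every attribute.
{Qty, SupplierID} is a candidate key since {Qty, SupplierID}⁺ = {Category, City, OrderID, Qty, SupplierID, UnitPrice} covers every attribute.
Any other superkey properly contains one of these, so there are no further candidate keys.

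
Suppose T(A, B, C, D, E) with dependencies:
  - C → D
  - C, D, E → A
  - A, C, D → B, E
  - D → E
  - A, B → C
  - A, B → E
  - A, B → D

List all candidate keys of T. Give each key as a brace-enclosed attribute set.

{C}⁺ = {A, B, C, D, E}, which is every attribute, so {C} is a candidate key.
{A, B}⁺ = {A, B, C, D, E}, which is every attribute, so {A, B} is a candidate key.
Any other superkey properly contains one of these, so there are no further candidate keys.

{A, B}, {C}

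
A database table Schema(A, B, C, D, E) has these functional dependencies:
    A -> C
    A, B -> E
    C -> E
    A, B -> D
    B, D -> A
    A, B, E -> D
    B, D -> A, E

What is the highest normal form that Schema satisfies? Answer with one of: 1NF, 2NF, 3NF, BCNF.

Candidate keys: {A, B}, {B, D}. Prime attributes: {A, B, D}.
A -> C: {A}⁺ = {A, C, E}, which is not all of the attributes, so the left side is not a superkey — BCNF is violated.
Because {C} is non-prime and the left side of A -> C is not a superkey, the relation is not in 3NF.
Since {A} ⊂ {A, B} and {A}⁺ ⊇ {C, E} with {C, E} non-prime, there is a partial dependency; 2NF fails.

1NF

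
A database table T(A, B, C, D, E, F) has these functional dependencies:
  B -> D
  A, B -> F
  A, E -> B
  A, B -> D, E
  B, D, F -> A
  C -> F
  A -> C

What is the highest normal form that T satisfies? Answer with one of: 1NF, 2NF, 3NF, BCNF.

1NF

Candidate keys: {A, B}, {A, E}, {B, C}, {B, F}. Prime attributes: {A, B, C, E, F}.
For B -> D we have {B}⁺ = {B, D}; {B} is not a superkey, so BCNF fails.
B -> D has non-prime {D} on the right and a non-superkey on the left, so 3NF fails.
Since {B} ⊂ {A, B} and {B}⁺ ⊇ {D} with {D} non-prime, there is a partial dependency; 2NF fails.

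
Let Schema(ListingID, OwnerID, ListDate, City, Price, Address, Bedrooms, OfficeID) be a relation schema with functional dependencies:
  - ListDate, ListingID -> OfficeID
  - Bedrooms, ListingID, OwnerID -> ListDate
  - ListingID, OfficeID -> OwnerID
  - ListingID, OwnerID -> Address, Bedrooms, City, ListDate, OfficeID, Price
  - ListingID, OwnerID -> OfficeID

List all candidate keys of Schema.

{ListDate, ListingID}, {ListingID, OfficeID}, {ListingID, OwnerID}

{ListingID} never appears on the right of any FD, so every key must include it.
Closure of {ListDate, ListingID} is {Address, Bedrooms, City, ListDate, ListingID, OfficeID, OwnerID, Price}, the whole schema; {ListDate, ListingID} is a candidate key.
Closure of {ListingID, OfficeID} is {Address, Bedrooms, City, ListDate, ListingID, OfficeID, OwnerID, Price}, the whole schema; {ListingID, OfficeID} is a candidate key.
Closure of {ListingID, OwnerID} is {Address, Bedrooms, City, ListDate, ListingID, OfficeID, OwnerID, Price}, the whole schema; {ListingID, OwnerID} is a candidate key.
Any other superkey properly contains one of these, so there are no further candidate keys.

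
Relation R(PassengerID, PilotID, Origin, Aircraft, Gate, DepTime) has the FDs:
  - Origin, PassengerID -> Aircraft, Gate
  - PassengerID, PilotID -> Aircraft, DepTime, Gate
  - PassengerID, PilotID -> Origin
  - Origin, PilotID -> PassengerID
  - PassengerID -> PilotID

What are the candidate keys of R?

{PassengerID}⁺ = {Aircraft, DepTime, Gate, Origin, PassengerID, PilotID}, which is every attribute, so {PassengerID} is a candidate key.
{Origin, PilotID}⁺ = {Aircraft, DepTime, Gate, Origin, PassengerID, PilotID}, which is every attribute, so {Origin, PilotID} is a candidate key.
No proper subset of any of these is a key, and no other minimal superkey exists.

{Origin, PilotID}, {PassengerID}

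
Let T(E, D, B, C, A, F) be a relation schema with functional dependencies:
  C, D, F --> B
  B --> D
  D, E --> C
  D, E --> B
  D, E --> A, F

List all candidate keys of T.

Attributes never on any right-hand side: {E} — every candidate key must contain it.
Closure of {B, E} is {A, B, C, D, E, F}, the whole schema; {B, E} is a candidate key.
Closure of {D, E} is {A, B, C, D, E, F}, the whole schema; {D, E} is a candidate key.
These are minimal and exhaustive — every other superkey contains one of them.

{B, E}, {D, E}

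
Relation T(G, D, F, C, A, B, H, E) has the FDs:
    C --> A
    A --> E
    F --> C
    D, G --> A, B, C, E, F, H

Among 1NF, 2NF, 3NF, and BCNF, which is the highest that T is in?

2NF

Candidate key: {D, G}. Prime attributes: {D, G}.
For C --> A we have {C}⁺ = {A, C, E}; {C} is not a superkey, so BCNF fails.
C --> A has non-prime {A} on the right and a non-superkey on the left, so 3NF fails.
No non-prime attribute depends on a proper subset of any candidate key, so 2NF holds.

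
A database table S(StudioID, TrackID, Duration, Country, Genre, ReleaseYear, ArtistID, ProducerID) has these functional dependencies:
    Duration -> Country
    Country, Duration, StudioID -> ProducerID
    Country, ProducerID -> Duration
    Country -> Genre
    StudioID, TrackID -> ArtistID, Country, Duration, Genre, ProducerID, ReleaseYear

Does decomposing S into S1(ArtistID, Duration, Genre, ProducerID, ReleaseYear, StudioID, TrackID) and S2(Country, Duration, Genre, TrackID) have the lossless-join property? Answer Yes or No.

Yes

Common attributes: {Duration, Genre, TrackID}; their closure is {Country, Duration, Genre, TrackID}.
This includes all of S2, so the common attributes are a superkey of S2 — the join is lossless.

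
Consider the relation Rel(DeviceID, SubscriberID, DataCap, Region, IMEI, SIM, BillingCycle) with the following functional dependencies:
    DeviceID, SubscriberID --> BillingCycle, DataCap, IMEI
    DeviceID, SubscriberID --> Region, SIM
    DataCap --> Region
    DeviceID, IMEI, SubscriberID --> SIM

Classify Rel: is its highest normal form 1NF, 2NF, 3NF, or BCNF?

Candidate key: {DeviceID, SubscriberID}. Prime attributes: {DeviceID, SubscriberID}.
For DataCap --> Region we have {DataCap}⁺ = {DataCap, Region}; {DataCap} is not a superkey, so BCNF fails.
DataCap --> Region has non-prime {Region} on the right and a non-superkey on the left, so 3NF fails.
No proper subset of a key has a non-prime attribute in its closure, so there is no partial dependency; 2NF holds.

2NF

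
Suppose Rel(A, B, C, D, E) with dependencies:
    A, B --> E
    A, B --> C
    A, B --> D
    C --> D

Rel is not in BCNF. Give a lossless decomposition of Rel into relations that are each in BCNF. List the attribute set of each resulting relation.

{A, B, C, E}; {C, D}

Candidate key of the original relation: {A, B}.
In {A, B, C, D, E}, {C} is not a superkey ({C}⁺ restricted to this set is {C, D}), so split on C --> D into {C, D} and {A, B, C, E}.
{C, D} is in BCNF.
{A, B, C, E} is in BCNF.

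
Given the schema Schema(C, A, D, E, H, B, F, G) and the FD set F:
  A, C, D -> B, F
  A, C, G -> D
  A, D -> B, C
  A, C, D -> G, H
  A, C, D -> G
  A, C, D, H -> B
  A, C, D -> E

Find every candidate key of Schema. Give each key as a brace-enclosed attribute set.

{A, C, G}, {A, D}

Attributes never on any right-hand side: {A} — every candidate key must contain it.
{A, D}⁺ = {A, B, C, D, E, F, G, H} — all of the relation — so {A, D} is a candidate key.
{A, C, G}⁺ = {A, B, C, D, E, F, G, H} — all of the relation — so {A, C, G} is a candidate key.
No proper subset of any of these is a key, and no other minimal superkey exists.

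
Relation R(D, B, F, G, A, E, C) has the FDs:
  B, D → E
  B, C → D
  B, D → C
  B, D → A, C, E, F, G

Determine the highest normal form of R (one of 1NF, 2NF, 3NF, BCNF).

Candidate keys: {B, C}, {B, D}. Prime attributes: {B, C, D}.
Each dependency's left side is a superkey — BCNF holds.

BCNF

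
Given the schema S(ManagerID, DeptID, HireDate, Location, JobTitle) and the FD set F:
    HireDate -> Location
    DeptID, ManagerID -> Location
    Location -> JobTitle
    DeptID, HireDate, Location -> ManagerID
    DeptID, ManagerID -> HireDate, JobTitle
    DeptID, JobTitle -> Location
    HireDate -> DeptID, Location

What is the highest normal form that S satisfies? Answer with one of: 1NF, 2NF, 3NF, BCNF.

2NF

Candidate keys: {DeptID, ManagerID}, {HireDate}. Prime attributes: {DeptID, HireDate, ManagerID}.
Location -> JobTitle: {Location}⁺ = {JobTitle, Location}, which is not all of the attributes, so the left side is not a superkey — BCNF is violated.
Location -> JobTitle determines the non-prime attribute {JobTitle} from a non-superkey — 3NF is violated.
Checking every proper subset of each key, none determines a non-prime attribute — 2NF is satisfied.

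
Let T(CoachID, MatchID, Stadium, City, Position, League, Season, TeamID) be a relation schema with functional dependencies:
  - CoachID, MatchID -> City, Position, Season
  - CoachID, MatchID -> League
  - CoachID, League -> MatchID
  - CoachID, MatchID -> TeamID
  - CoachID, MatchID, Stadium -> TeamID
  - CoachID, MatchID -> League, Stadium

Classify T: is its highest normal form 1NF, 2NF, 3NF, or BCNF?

Candidate keys: {CoachID, League}, {CoachID, MatchID}. Prime attributes: {CoachID, League, MatchID}.
Each dependency's left side is a superkey — BCNF holds.

BCNF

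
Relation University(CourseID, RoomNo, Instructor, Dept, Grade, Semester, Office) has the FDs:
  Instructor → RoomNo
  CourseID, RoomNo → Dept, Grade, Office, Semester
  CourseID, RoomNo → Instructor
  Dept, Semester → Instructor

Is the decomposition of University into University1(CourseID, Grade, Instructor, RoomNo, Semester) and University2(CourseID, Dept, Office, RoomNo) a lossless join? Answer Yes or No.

Yes

University1 ∩ University2 = {CourseID, RoomNo}; its closure under F is {CourseID, Dept, Grade, Instructor, Office, RoomNo, Semester}.
This includes all of University1, so the common attributes are a superkey of University1 — the join is lossless.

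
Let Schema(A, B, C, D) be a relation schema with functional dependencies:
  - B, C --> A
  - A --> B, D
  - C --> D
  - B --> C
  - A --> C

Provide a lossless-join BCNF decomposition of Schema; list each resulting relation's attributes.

Candidate keys of the original relation: {A}, {B}.
In {A, B, C, D}, {C} is not a superkey ({C}⁺ restricted to this set is {C, D}), so split on C --> D into {C, D} and {A, B, C}.
{C, D} is in BCNF.
{A, B, C} is in BCNF.

{A, B, C}; {C, D}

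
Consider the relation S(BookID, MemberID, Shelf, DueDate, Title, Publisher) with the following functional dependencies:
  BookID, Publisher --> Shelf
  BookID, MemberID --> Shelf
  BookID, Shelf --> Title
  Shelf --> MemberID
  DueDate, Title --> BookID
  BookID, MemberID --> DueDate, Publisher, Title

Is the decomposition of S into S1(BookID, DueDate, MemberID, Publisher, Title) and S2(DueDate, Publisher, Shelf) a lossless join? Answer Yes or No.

No

Common attributes: {DueDate, Publisher}; their closure is {DueDate, Publisher}.
The closure covers neither S1 nor S2 entirely; the join is not lossless.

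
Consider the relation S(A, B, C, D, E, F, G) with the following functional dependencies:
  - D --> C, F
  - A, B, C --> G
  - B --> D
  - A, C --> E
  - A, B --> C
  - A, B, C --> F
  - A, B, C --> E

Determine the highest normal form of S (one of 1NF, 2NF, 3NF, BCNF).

1NF

Candidate key: {A, B}. Prime attributes: {A, B}.
D --> C, F breaks BCNF: {D}⁺ = {C, D, F}, so {D} is not a superkey.
D --> C, F determines the non-prime attributes {C, F} from a non-superkey — 3NF is violated.
{B} is a proper subset of the key {A, B}, and {B}⁺ contains the non-prime attributes {C, D, F} — a partial dependency, so 2NF is violated.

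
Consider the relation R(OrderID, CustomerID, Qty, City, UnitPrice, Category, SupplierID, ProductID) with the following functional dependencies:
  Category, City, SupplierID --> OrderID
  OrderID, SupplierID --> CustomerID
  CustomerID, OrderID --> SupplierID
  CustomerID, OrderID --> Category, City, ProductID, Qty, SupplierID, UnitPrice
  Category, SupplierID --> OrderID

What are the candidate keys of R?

{Category, SupplierID}, {CustomerID, OrderID}, {OrderID, SupplierID}

{Category, SupplierID} is a candidate key since {Category, SupplierID}⁺ = {Category, City, CustomerID, OrderID, ProductID, Qty, SupplierID, UnitPrice} covers every attribute.
{CustomerID, OrderID} is a candidate key since {CustomerID, OrderID}⁺ = {Category, City, CustomerID, OrderID, ProductID, Qty, SupplierID, UnitPrice} covers every attribute.
{OrderID, SupplierID} is a candidate key since {OrderID, SupplierID}⁺ = {Category, City, CustomerID, OrderID, ProductID, Qty, SupplierID, UnitPrice} covers every attribute.
No proper subset of any of these is a key, and no other minimal superkey exists.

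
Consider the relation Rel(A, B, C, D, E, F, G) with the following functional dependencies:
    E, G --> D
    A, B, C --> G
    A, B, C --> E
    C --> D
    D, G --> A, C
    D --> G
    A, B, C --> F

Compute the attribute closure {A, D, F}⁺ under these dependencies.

Start with {A, D, F}.
D --> G applies; add {G} → now {A, D, F, G}.
D, G --> A, C applies; add {C} → now {A, C, D, F, G}.
No further FD applies.

{A, C, D, F, G}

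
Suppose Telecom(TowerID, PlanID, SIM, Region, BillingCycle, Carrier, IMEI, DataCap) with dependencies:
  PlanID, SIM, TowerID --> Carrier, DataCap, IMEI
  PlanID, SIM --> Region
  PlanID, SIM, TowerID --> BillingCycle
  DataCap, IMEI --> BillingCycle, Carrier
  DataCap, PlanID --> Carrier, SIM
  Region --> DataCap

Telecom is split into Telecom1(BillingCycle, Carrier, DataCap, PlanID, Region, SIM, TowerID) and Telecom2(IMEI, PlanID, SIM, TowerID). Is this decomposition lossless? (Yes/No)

Telecom1 ∩ Telecom2 = {PlanID, SIM, TowerID}; its closure under F is {BillingCycle, Carrier, DataCap, IMEI, PlanID, Region, SIM, TowerID}.
This includes all of Telecom1, so the common attributes are a superkey of Telecom1 — the join is lossless.

Yes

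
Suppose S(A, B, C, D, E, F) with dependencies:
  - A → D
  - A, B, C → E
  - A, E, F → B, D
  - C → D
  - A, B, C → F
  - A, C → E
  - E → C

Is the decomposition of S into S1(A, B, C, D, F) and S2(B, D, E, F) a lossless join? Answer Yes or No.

No

The shared attributes are {B, D, F} and {B, D, F}⁺ = {B, D, F}.
Neither S1 nor S2 is contained in that closure, so the decomposition is lossy.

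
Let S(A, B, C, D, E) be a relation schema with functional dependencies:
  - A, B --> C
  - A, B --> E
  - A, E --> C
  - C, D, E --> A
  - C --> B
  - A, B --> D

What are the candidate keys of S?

Closure of {A, B} is {A, B, C, D, E}, the whole schema; {A, B} is a candidate key.
Closure of {A, C} is {A, B, C, D, E}, the whole schema; {A, C} is a candidate key.
Closure of {A, E} is {A, B, C, D, E}, the whole schema; {A, E} is a candidate key.
Closure of {C, D, E} is {A, B, C, D, E}, the whole schema; {C, D, E} is a candidate key.
These are minimal and exhaustive — every other superkey contains one of them.

{A, B}, {A, C}, {A, E}, {C, D, E}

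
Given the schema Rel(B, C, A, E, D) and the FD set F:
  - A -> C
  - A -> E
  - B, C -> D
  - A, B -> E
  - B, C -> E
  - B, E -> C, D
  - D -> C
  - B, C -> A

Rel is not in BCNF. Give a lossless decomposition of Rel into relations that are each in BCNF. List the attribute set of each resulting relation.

Candidate keys of the original relation: {A, B}, {B, C}, {B, D}, {B, E}.
Within {A, B, C, D, E}: {A}⁺ ∩ {A, B, C, D, E} = {A, C, E}, not the whole set, so A -> C, E violates BCNF; decompose into {A, C, E} and {A, B, D}.
{A, C, E} has no BCNF violation.
{A, B, D} has no BCNF violation.

{A, B, D}; {A, C, E}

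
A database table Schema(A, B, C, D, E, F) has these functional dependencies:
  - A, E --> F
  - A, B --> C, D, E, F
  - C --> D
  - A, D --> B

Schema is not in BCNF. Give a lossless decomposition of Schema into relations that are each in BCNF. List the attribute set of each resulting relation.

Candidate keys of the original relation: {A, B}, {A, C}, {A, D}.
{A, B, C, D, E, F}: {A, E} determines {A, E, F} here but is not a superkey — split on A, E --> F, giving {A, E, F} and {A, B, C, D, E}.
{A, E, F} is in BCNF.
{A, B, C, D, E}: {C} determines {C, D} here but is not a superkey — split on C --> D, giving {C, D} and {A, B, C, E}.
{C, D} is in BCNF.
{A, B, C, E} is in BCNF.

{A, B, C, E}; {A, E, F}; {C, D}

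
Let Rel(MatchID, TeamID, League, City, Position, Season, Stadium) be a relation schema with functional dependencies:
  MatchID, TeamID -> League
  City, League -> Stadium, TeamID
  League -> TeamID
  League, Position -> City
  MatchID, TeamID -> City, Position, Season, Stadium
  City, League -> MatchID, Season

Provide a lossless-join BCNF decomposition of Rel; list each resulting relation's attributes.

Candidate keys of the original relation: {City, League}, {League, MatchID}, {League, Position}, {MatchID, TeamID}.
Within {City, League, MatchID, Position, Season, Stadium, TeamID}: {League}⁺ ∩ {City, League, MatchID, Position, Season, Stadium, TeamID} = {League, TeamID}, not the whole set, so League -> TeamID violates BCNF; decompose into {League, TeamID} and {City, League, MatchID, Position, Season, Stadium}.
{League, TeamID} has no BCNF violation.
{City, League, MatchID, Position, Season, Stadium} has no BCNF violation.

{City, League, MatchID, Position, Season, Stadium}; {League, TeamID}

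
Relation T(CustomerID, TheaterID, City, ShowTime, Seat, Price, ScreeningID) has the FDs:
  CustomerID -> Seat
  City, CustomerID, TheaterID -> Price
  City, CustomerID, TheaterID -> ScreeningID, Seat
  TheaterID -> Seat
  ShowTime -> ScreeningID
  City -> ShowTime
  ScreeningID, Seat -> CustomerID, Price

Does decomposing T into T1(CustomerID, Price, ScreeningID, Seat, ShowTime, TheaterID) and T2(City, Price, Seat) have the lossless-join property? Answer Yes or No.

No

T1 ∩ T2 = {Price, Seat}; its closure under F is {Price, Seat}.
The closure covers neither T1 nor T2 entirely; the join is not lossless.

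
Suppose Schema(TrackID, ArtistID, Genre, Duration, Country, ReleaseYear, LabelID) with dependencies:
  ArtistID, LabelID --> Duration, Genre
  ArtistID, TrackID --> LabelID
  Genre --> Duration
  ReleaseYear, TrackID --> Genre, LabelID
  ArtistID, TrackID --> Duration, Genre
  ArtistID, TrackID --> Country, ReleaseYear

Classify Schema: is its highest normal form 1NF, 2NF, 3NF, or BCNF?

2NF

Candidate key: {ArtistID, TrackID}. Prime attributes: {ArtistID, TrackID}.
For ArtistID, LabelID --> Duration, Genre we have {ArtistID, LabelID}⁺ = {ArtistID, Duration, Genre, LabelID}; {ArtistID, LabelID} is not a superkey, so BCNF fails.
ArtistID, LabelID --> Duration, Genre determines the non-prime attributes {Duration, Genre} from a non-superkey — 3NF is violated.
No proper subset of a key has a non-prime attribute in its closure, so there is no partial dependency; 2NF holds.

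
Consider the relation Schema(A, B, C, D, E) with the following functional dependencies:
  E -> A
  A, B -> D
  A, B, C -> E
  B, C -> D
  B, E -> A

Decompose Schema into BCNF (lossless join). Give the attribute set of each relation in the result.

{A, E}; {B, C, D}; {B, C, E}

Candidate keys of the original relation: {A, B, C}, {B, C, E}.
In {A, B, C, D, E}, {E} is not a superkey ({E}⁺ restricted to this set is {A, E}), so split on E -> A into {A, E} and {B, C, D, E}.
{A, E}: every determinant is a superkey — BCNF.
In {B, C, D, E}, {B, C} is not a superkey ({B, C}⁺ restricted to this set is {B, C, D}), so split on B, C -> D into {B, C, D} and {B, C, E}.
{B, C, D}: every determinant is a superkey — BCNF.
{B, C, E}: every determinant is a superkey — BCNF.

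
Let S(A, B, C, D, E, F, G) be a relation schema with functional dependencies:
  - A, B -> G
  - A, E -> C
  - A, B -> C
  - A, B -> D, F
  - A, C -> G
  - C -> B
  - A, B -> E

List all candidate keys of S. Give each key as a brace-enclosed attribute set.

{A, B}, {A, C}, {A, E}

{A} never appears on the right of any FD, so every key must include it.
{A, B}⁺ = {A, B, C, D, E, F, G}, which is every attribute, so {A, B} is a candidate key.
{A, C}⁺ = {A, B, C, D, E, F, G}, which is every attribute, so {A, C} is a candidate key.
{A, E}⁺ = {A, B, C, D, E, F, G}, which is every attribute, so {A, E} is a candidate key.
Any other superkey properly contains one of these, so there are no further candidate keys.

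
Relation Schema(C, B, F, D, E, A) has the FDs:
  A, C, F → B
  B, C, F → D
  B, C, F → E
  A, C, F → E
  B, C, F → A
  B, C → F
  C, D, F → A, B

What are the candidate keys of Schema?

{A, C, F}, {B, C}, {C, D, F}

Attributes never on any right-hand side: {C} — every candidate key must contain it.
Closure of {B, C} is {A, B, C, D, E, F}, the whole schema; {B, C} is a candidate key.
Closure of {A, C, F} is {A, B, C, D, E, F}, the whole schema; {A, C, F} is a candidate key.
Closure of {C, D, F} is {A, B, C, D, E, F}, the whole schema; {C, D, F} is a candidate key.
Any other superkey properly contains one of these, so there are no further candidate keys.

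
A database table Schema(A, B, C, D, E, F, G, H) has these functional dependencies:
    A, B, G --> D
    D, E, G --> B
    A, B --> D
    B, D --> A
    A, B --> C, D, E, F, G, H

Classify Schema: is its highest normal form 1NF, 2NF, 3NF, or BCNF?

BCNF

Candidate keys: {A, B}, {B, D}, {D, E, G}. Prime attributes: {A, B, D, E, G}.
The left-hand side of every FD is a superkey, so BCNF is satisfied.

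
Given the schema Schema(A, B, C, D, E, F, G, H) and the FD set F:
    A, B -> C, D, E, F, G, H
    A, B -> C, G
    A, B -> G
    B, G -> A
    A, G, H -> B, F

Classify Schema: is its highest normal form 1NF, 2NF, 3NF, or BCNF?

BCNF

Candidate keys: {A, B}, {A, G, H}, {B, G}. Prime attributes: {A, B, G, H}.
Each dependency's left side is a superkey — BCNF holds.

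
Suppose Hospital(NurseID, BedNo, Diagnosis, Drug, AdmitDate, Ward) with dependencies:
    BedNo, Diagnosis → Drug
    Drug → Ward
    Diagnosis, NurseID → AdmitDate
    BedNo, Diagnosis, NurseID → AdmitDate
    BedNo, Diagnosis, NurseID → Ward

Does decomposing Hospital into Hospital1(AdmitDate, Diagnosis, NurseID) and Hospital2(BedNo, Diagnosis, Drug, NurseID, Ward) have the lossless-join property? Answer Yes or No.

Common attributes: {Diagnosis, NurseID}; their closure is {AdmitDate, Diagnosis, NurseID}.
Since Hospital1 ⊆ {AdmitDate, Diagnosis, NurseID}, the intersection is a superkey of Hospital1; the decomposition is lossless.

Yes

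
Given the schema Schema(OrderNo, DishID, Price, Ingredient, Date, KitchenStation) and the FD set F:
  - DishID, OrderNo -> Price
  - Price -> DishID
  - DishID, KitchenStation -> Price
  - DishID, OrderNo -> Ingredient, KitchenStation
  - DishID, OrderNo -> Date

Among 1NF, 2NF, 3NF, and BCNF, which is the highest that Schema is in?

3NF

Candidate keys: {DishID, OrderNo}, {OrderNo, Price}. Prime attributes: {DishID, OrderNo, Price}.
Price -> DishID breaks BCNF: {Price}⁺ = {DishID, Price}, so {Price} is not a superkey.
But every attribute on its right side ({DishID}) is prime, and the same holds for every other non-superkey FD, so 3NF still holds.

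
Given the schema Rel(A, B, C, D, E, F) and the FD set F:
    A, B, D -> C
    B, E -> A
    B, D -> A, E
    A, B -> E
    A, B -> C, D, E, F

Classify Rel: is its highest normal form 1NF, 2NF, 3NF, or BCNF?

BCNF

Candidate keys: {A, B}, {B, D}, {B, E}. Prime attributes: {A, B, D, E}.
The left-hand side of every FD is a superkey, so BCNF is satisfied.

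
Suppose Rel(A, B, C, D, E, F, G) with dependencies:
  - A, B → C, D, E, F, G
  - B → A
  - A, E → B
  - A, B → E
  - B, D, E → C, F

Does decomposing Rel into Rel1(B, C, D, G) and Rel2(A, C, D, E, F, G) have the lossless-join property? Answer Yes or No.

Common attributes: {C, D, G}; their closure is {C, D, G}.
Neither Rel1 nor Rel2 is contained in that closure, so the decomposition is lossy.

No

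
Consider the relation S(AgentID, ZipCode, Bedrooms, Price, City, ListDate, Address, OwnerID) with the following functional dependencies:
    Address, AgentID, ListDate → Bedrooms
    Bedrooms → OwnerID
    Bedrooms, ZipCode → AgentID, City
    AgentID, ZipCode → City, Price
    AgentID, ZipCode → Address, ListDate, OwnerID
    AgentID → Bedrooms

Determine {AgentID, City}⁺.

Start with {AgentID, City}.
AgentID → Bedrooms applies; add {Bedrooms} → now {AgentID, Bedrooms, City}.
Bedrooms → OwnerID applies; add {OwnerID} → now {AgentID, Bedrooms, City, OwnerID}.
No further FD applies.

{AgentID, Bedrooms, City, OwnerID}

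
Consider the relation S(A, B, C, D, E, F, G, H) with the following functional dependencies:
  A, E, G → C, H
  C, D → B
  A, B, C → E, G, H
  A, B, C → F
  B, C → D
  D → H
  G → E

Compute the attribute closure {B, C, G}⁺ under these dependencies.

Start with {B, C, G}.
B, C → D applies; add {D} → now {B, C, D, G}.
D → H applies; add {H} → now {B, C, D, G, H}.
G → E applies; add {E} → now {B, C, D, E, G, H}.
No further FD applies.

{B, C, D, E, G, H}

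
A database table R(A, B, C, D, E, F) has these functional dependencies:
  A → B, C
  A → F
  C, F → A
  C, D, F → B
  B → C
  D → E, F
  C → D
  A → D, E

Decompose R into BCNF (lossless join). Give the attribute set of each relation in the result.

{A, B, C, D}; {D, E, F}

Candidate keys of the original relation: {A}, {B}, {C}.
Within {A, B, C, D, E, F}: {D}⁺ ∩ {A, B, C, D, E, F} = {D, E, F}, not the whole set, so D → E, F violates BCNF; decompose into {D, E, F} and {A, B, C, D}.
{D, E, F} has no BCNF violation.
{A, B, C, D} has no BCNF violation.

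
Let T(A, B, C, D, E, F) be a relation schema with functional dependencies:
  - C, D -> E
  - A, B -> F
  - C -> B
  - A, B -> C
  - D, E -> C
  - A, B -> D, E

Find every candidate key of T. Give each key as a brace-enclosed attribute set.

{A, B}, {A, C}, {A, D, E}

Attributes never on any right-hand side: {A} — every candidate key must contain it.
Closure of {A, B} is {A, B, C, D, E, F}, the whole schema; {A, B} is a candidate key.
Closure of {A, C} is {A, B, C, D, E, F}, the whole schema; {A, C} is a candidate key.
Closure of {A, D, E} is {A, B, C, D, E, F}, the whole schema; {A, D, E} is a candidate key.
No proper subset of any of these is a key, and no other minimal superkey exists.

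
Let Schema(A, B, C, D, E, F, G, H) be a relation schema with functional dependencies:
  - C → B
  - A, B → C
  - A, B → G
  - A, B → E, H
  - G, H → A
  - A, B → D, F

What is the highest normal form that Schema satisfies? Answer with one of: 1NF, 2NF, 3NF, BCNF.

Candidate keys: {A, B}, {A, C}, {B, G, H}, {C, G, H}. Prime attributes: {A, B, C, G, H}.
C → B breaks BCNF: {C}⁺ = {B, C}, so {C} is not a superkey.
But every attribute on its right side ({B}) is prime, and the same holds for every other non-superkey FD, so 3NF still holds.

3NF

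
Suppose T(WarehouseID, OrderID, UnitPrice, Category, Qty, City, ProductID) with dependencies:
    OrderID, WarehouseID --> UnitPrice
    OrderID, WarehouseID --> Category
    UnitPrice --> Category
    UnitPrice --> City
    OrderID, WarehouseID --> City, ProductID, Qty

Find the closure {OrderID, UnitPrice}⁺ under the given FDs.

{Category, City, OrderID, UnitPrice}

Start with {OrderID, UnitPrice}.
UnitPrice --> Category applies; add {Category} → now {Category, OrderID, UnitPrice}.
UnitPrice --> City applies; add {City} → now {Category, City, OrderID, UnitPrice}.
No further FD applies.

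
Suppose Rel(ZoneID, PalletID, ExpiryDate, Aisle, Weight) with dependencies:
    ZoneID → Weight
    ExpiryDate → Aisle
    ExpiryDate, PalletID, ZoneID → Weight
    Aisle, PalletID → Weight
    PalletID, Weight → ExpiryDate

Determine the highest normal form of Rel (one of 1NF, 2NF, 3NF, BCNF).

Candidate key: {PalletID, ZoneID}. Prime attributes: {PalletID, ZoneID}.
For ZoneID → Weight we have {ZoneID}⁺ = {Weight, ZoneID}; {ZoneID} is not a superkey, so BCNF fails.
ZoneID → Weight has non-prime {Weight} on the right and a non-superkey on the left, so 3NF fails.
Since {ZoneID} ⊂ {PalletID, ZoneID} and {ZoneID}⁺ ⊇ {Weight} with {Weight} non-prime, there is a partial dependency; 2NF fails.

1NF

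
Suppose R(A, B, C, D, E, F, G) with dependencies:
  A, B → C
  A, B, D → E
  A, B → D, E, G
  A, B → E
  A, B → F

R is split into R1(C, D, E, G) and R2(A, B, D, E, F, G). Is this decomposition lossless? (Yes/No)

No

Common attributes: {D, E, G}; their closure is {D, E, G}.
Neither R1 nor R2 is contained in that closure, so the decomposition is lossy.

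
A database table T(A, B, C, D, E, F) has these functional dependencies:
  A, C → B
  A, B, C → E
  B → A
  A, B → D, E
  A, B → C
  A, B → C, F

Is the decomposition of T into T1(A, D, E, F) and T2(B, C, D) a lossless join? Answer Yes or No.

T1 ∩ T2 = {D}; its closure under F is {D}.
T1 ⊄ {D} and T2 ⊄ {D}, so the split is lossy.

No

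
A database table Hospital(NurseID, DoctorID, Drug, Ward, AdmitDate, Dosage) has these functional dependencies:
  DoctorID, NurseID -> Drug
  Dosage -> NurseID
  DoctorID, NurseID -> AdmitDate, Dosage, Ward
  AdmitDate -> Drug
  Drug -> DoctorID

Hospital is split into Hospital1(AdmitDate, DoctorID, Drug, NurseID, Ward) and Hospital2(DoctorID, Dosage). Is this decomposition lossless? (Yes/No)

No

The shared attributes are {DoctorID} and {DoctorID}⁺ = {DoctorID}.
The closure covers neither Hospital1 nor Hospital2 entirely; the join is not lossless.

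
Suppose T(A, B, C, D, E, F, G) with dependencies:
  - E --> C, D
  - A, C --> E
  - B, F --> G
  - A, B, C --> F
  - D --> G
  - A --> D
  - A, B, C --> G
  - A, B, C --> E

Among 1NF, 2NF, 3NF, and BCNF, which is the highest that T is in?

Candidate keys: {A, B, C}, {A, B, E}. Prime attributes: {A, B, C, E}.
For E --> C, D we have {E}⁺ = {C, D, E, G}; {E} is not a superkey, so BCNF fails.
E --> C, D has non-prime {D} on the right and a non-superkey on the left, so 3NF fails.
The proper key subset {A} of {A, B, C} determines non-prime {D, G}, so the relation is not even in 2NF.

1NF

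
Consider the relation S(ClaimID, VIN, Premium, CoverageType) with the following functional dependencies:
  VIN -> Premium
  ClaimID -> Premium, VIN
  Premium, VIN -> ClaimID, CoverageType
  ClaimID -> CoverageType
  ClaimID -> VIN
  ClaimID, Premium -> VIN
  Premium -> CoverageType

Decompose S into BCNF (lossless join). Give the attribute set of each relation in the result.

Candidate keys of the original relation: {ClaimID}, {VIN}.
{ClaimID, CoverageType, Premium, VIN}: {Premium} determines {CoverageType, Premium} here but is not a superkey — split on Premium -> CoverageType, giving {CoverageType, Premium} and {ClaimID, Premium, VIN}.
{CoverageType, Premium} has no BCNF violation.
{ClaimID, Premium, VIN} has no BCNF violation.

{ClaimID, Premium, VIN}; {CoverageType, Premium}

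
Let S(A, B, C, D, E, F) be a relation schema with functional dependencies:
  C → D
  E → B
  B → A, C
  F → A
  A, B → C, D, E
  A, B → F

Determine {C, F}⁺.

{A, C, D, F}

Start with {C, F}.
C → D applies; add {D} → now {C, D, F}.
F → A applies; add {A} → now {A, C, D, F}.
No further FD applies.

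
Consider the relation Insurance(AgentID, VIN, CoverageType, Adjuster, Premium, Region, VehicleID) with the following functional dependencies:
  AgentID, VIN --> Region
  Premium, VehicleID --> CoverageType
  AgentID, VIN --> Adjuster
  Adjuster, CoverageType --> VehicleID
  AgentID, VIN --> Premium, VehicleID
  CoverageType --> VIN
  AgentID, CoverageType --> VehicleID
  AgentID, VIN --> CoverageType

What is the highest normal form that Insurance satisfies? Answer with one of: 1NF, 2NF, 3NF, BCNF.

3NF

Candidate keys: {AgentID, CoverageType}, {AgentID, Premium, VehicleID}, {AgentID, VIN}. Prime attributes: {AgentID, CoverageType, Premium, VIN, VehicleID}.
Premium, VehicleID --> CoverageType breaks BCNF: {Premium, VehicleID}⁺ = {CoverageType, Premium, VIN, VehicleID}, so {Premium, VehicleID} is not a superkey.
But every attribute on its right side ({CoverageType}) is prime, and the same holds for every other non-superkey FD, so 3NF still holds.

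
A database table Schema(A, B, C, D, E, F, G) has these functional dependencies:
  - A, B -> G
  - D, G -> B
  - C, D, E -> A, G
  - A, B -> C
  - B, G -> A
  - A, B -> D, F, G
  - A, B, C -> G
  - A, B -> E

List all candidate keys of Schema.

{A, B}⁺ = {A, B, C, D, E, F, G} — all of the relation — so {A, B} is a candidate key.
{B, G}⁺ = {A, B, C, D, E, F, G} — all of the relation — so {B, G} is a candidate key.
{D, G}⁺ = {A, B, C, D, E, F, G} — all of the relation — so {D, G} is a candidate key.
{C, D, E}⁺ = {A, B, C, D, E, F, G} — all of the relation — so {C, D, E} is a candidate key.
Any other superkey properly contains one of these, so there are no further candidate keys.

{A, B}, {B, G}, {C, D, E}, {D, G}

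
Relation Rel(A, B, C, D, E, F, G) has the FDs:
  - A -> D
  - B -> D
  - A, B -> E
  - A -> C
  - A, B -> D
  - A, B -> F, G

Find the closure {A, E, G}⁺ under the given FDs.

Start with {A, E, G}.
A -> D applies; add {D} → now {A, D, E, G}.
A -> C applies; add {C} → now {A, C, D, E, G}.
No further FD applies.

{A, C, D, E, G}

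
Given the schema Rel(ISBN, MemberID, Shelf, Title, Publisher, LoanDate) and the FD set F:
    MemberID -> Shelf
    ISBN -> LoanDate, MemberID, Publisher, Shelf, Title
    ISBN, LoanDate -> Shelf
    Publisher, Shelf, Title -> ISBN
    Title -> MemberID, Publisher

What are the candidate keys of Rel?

Closure of {ISBN} is {ISBN, LoanDate, MemberID, Publisher, Shelf, Title}, the whole schema; {ISBN} is a candidate key.
Closure of {Title} is {ISBN, LoanDate, MemberID, Publisher, Shelf, Title}, the whole schema; {Title} is a candidate key.
These are minimal and exhaustive — every other superkey contains one of them.

{ISBN}, {Title}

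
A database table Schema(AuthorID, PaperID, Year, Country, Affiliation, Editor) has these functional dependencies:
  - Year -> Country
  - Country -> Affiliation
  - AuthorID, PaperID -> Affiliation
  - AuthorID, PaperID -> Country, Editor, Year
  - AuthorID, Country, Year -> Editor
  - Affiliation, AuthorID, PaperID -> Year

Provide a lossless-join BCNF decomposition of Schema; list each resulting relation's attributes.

{Affiliation, Country}; {AuthorID, Editor, Year}; {AuthorID, PaperID, Year}; {Country, Year}

Candidate key of the original relation: {AuthorID, PaperID}.
Within {Affiliation, AuthorID, Country, Editor, PaperID, Year}: {Year}⁺ ∩ {Affiliation, AuthorID, Country, Editor, PaperID, Year} = {Affiliation, Country, Year}, not the whole set, so Year -> Affiliation, Country violates BCNF; decompose into {Affiliation, Country, Year} and {AuthorID, Editor, PaperID, Year}.
Within {Affiliation, Country, Year}: {Country}⁺ ∩ {Affiliation, Country, Year} = {Affiliation, Country}, not the whole set, so Country -> Affiliation violates BCNF; decompose into {Affiliation, Country} and {Country, Year}.
{Affiliation, Country} is in BCNF.
{Country, Year} is in BCNF.
Within {AuthorID, Editor, PaperID, Year}: {AuthorID, Year}⁺ ∩ {AuthorID, Editor, PaperID, Year} = {AuthorID, Editor, Year}, not the whole set, so AuthorID, Year -> Editor violates BCNF; decompose into {AuthorID, Editor, Year} and {AuthorID, PaperID, Year}.
{AuthorID, Editor, Year} is in BCNF.
{AuthorID, PaperID, Year} is in BCNF.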